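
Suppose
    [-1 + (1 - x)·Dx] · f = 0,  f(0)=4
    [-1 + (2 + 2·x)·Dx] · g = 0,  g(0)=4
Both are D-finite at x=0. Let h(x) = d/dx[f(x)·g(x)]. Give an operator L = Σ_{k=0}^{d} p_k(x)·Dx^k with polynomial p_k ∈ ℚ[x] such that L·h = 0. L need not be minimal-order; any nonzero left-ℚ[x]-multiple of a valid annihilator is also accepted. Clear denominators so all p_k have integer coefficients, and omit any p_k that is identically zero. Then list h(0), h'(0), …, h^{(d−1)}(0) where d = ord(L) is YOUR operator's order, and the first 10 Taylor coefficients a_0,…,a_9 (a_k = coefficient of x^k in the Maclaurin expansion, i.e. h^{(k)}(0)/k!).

f: a_k = 4, 4, 4, 4, 4, 4, 4, 4, 4, 4, …
g: a_k = 4, 2, -1/2, 1/4, -5/32, 7/64, -21/256, 33/512, -429/8192, 715/16384, …
Product ⇒ symmetric product L₀, ord ≤ 1.
h₀' ⇒ L via d/dx closure of L₀.
L = (11 + 18·x + 3·x^2) + (-6 - 2·x + 6·x^2 + 2·x^3)·Dx  (order 1).
h: a_k = 24, 44, 69, 179/2, 1825/16, 4317/32, 20377/128, 46147/256, 837081/4096, 1848025/8192, …
ICs: h(0) = 24.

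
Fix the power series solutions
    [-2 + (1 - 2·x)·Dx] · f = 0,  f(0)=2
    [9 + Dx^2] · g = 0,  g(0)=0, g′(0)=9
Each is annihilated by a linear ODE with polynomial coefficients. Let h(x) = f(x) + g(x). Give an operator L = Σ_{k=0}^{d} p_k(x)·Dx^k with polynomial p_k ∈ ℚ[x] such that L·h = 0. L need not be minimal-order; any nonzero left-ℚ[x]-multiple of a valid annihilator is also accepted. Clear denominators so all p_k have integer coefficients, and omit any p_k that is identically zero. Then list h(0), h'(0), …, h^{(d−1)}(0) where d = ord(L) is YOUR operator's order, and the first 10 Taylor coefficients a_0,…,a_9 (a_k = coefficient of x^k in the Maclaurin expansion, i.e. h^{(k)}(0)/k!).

L = (594 - 648·x + 648·x^2) + (-153 + 630·x - 972·x^2 + 648·x^3)·Dx + (66 - 72·x + 72·x^2)·Dx^2 + (-17 + 70·x - 108·x^2 + 72·x^3)·Dx^3  (order 3).
h: a_k = 2, 13, 8, 5/2, 32, 2803/40, 128, 142631/560, 512, 4588249/4480, …
ICs: h(0) = 2, h′(0) = 13, h′′(0) = 16.

f: a_k = 2, 4, 8, 16, 32, 64, 128, 256, 512, 1024, …
g: a_k = 0, 9, 0, -27/2, 0, 243/40, 0, -729/560, 0, 729/4480, …
L₀ := lclm(L_f,L_g); ord L₀ ≤ 1+2.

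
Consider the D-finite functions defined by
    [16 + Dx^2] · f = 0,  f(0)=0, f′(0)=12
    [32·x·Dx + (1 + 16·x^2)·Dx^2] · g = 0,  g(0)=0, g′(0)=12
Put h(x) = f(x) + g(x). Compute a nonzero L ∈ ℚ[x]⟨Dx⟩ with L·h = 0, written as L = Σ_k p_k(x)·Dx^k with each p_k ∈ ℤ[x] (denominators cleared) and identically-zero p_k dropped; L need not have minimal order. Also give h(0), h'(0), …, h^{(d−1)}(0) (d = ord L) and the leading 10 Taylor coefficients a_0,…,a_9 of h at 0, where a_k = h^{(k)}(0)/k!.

L = (-5632·x + 114688·x^3 + 131072·x^5)·Dx + (-16 + 1792·x^2 + 36864·x^4 + 65536·x^6)·Dx^2 + (-352·x + 7168·x^3 + 8192·x^5)·Dx^3 + (-1 + 112·x^2 + 2304·x^4 + 4096·x^6)·Dx^4  (order 4).
h: a_k = 0, 24, 0, -96, 0, 640, 0, -105472/15, 0, 82577408/945, …
ICs: h(0) = 0, h′(0) = 24, h′′(0) = 0, h′′′(0) = -576.

f: a_k = 0, 12, 0, -32, 0, 128/5, 0, -1024/105, 0, 2048/945, …
g: a_k = 0, 12, 0, -64, 0, 3072/5, 0, -49152/7, 0, 262144/3, …
L₀ := lclm(L_f,L_g); ord L₀ ≤ 2+2.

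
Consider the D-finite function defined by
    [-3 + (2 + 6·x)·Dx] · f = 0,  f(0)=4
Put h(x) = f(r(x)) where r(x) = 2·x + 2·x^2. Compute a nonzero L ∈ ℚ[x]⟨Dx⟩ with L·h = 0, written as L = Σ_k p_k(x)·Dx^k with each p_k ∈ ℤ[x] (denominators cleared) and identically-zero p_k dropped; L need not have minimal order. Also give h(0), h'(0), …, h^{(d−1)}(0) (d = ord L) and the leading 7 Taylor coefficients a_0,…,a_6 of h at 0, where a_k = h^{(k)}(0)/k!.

L = (-3 - 6·x) + (1 + 6·x + 6·x^2)·Dx  (order 1).
h: a_k = 4, 12, -6, 18, -117/2, 405/2, -2943/4, …
ICs: h(0) = 4.

f: a_k = 4, 6, -9/2, 27/4, -405/32, 1701/64, -15309/256, …
Substitute x→r, Dx→(1/r')Dx; clear ⇒ L₀.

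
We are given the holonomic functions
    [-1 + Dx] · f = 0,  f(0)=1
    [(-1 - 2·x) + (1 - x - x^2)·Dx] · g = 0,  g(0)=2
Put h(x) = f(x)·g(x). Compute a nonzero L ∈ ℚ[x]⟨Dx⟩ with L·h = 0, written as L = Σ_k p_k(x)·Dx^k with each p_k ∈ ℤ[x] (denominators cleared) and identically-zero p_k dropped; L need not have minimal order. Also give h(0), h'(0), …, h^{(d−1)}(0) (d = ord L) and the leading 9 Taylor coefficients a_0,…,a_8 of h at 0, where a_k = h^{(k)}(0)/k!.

L = (2 + x - x^2) + (-1 + x + x^2)·Dx  (order 1).
h: a_k = 2, 4, 7, 34/3, 221/12, 893/30, 17347/360, 98221/1260, 2542969/20160, …
ICs: h(0) = 2.

f: a_k = 1, 1, 1/2, 1/6, 1/24, 1/120, 1/720, 1/5040, 1/40320, …
g: a_k = 2, 2, 4, 6, 10, 16, 26, 42, 68, …
f·g: L₀ = L_f ⊗_s L_g, ord ≤ 1·1.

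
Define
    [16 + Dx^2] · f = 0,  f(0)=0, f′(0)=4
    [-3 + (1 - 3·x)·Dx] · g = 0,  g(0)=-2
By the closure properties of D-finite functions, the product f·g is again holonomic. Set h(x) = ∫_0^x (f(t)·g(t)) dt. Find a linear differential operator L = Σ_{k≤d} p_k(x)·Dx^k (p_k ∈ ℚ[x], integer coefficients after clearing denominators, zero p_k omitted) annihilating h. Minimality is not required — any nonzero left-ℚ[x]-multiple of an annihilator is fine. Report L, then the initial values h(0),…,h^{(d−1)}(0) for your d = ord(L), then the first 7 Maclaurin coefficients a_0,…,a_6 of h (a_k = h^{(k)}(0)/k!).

L = (-16 + 48·x)·Dx + 6·Dx^2 + (-1 + 3·x)·Dx^3  (order 3).
h: a_k = 0, 0, -4, -8, -38/3, -152/5, -3548/45, …
ICs: h(0) = 0, h′(0) = 0, h′′(0) = -8.

f: a_k = 0, 4, 0, -32/3, 0, 128/15, 0, …
g: a_k = -2, -6, -18, -54, -162, -486, -1458, …
h₀=f·g: eliminate ⇒ L₀, order ≤ 2·1.
h=∫₀ˣh₀: take L = L₀·Dx.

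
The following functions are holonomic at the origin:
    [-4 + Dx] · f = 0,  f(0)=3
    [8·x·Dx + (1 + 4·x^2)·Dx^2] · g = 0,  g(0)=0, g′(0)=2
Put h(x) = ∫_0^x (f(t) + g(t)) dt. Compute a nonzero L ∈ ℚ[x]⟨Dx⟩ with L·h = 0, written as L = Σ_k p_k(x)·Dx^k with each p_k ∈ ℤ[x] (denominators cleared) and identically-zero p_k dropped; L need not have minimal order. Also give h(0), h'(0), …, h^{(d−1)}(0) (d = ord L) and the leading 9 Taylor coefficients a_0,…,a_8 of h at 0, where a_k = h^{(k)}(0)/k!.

L = (8 - 32·x - 96·x^2 - 128·x^3)·Dx^2 + (-6 - 8·x^2 - 64·x^4)·Dx^3 + (1 + 2·x + 8·x^2 + 8·x^3 + 16·x^4)·Dx^4  (order 4).
h: a_k = 0, 3, 7, 8, 22/3, 32/5, 16/3, 256/105, -16/15, …
ICs: h(0) = 0, h′(0) = 3, h′′(0) = 14, h′′′(0) = 48.

f: a_k = 3, 12, 24, 32, 32, 128/5, 256/15, 1024/105, 512/105, …
g: a_k = 0, 2, 0, -8/3, 0, 32/5, 0, -128/7, 0, …
f+g: L₀ = lclm(L_f,L_g), ord ≤ 1+2.
h=∫₀ˣh₀: take L = L₀·Dx.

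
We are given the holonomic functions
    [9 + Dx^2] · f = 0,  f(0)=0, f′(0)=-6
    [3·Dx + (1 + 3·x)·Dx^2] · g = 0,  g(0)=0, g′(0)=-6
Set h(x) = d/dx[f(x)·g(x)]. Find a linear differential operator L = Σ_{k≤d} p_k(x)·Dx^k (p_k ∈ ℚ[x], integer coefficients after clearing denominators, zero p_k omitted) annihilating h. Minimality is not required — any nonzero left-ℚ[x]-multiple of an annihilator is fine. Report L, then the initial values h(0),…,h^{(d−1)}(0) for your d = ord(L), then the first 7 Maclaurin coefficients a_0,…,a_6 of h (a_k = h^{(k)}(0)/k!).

f: a_k = 0, -6, 0, 9, 0, -81/20, 0, …
g: a_k = 0, -6, 9, -18, 81/2, -486/5, 243, …
Sym-product of L_f,L_g gives L₀ (≤ ord 4).
Differentiate: ansatz ord ≤ ord L₀ ⇒ L.
L = (-675 - 3564·x - 10206·x^2 + 8748·x^3 + 94041·x^4 + 157464·x^5 + 78732·x^6) + (-216 - 864·x + 1620·x^2 + 14580·x^3 + 29160·x^4 + 17496·x^5)·Dx + (-84 - 396·x - 378·x^2 + 5832·x^3 + 23814·x^4 + 34992·x^5 + 17496·x^6)·Dx^2 + (-24 - 96·x + 180·x^2 + 1620·x^3 + 3240·x^4 + 1944·x^5)·Dx^3 + (-1 + 84·x^2 + 540·x^3 + 1485·x^4 + 1944·x^5 + 972·x^6)·Dx^4  (order 4).
h: a_k = 0, 72, -162, 216, -810, 2673, -158193/20, …
ICs: h(0) = 0, h′(0) = 72, h′′(0) = -324, h′′′(0) = 1296.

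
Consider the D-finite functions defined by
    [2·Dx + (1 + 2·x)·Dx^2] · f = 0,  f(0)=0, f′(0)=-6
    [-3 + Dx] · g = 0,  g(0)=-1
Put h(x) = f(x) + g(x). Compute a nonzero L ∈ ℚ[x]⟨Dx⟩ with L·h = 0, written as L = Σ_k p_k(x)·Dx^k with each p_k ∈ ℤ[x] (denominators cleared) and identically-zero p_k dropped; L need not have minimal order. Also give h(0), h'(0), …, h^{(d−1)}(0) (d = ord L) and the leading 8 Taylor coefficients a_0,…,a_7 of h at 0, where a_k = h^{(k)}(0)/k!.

f: a_k = 0, -6, 6, -8, 12, -96/5, 32, -384/7, …
g: a_k = -1, -3, -9/2, -9/2, -27/8, -81/40, -81/80, -243/560, …
f+g: L₀ = lclm(L_f,L_g), ord ≤ 2+1.
L = (-42 - 36·x)·Dx + (-1 - 36·x - 36·x^2)·Dx^2 + (5 + 16·x + 12·x^2)·Dx^3  (order 3).
h: a_k = -1, -9, 3/2, -25/2, 69/8, -849/40, 2479/80, -30963/560, …
ICs: h(0) = -1, h′(0) = -9, h′′(0) = 3.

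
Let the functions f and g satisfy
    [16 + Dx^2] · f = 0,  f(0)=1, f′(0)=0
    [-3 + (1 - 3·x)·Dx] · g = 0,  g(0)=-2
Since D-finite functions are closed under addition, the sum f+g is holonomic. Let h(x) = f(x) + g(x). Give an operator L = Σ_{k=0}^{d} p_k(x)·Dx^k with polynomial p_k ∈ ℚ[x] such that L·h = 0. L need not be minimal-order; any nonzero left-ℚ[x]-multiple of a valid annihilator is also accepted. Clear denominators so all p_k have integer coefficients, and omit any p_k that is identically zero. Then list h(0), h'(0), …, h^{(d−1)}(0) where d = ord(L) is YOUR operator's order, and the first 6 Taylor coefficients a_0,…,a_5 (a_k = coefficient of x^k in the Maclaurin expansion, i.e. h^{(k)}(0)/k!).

f: a_k = 1, 0, -8, 0, 32/3, 0, …
g: a_k = -2, -6, -18, -54, -162, -486, …
Sum ⇒ L₀ = lclm(L_f,L_g) in ℚ(x)⟨Dx⟩.
L = (-1680 + 2304·x - 3456·x^2) + (272 - 1584·x + 3456·x^2 - 3456·x^3)·Dx + (-105 + 144·x - 216·x^2)·Dx^2 + (17 - 99·x + 216·x^2 - 216·x^3)·Dx^3  (order 3).
h: a_k = -1, -6, -26, -54, -454/3, -486, …
ICs: h(0) = -1, h′(0) = -6, h′′(0) = -52.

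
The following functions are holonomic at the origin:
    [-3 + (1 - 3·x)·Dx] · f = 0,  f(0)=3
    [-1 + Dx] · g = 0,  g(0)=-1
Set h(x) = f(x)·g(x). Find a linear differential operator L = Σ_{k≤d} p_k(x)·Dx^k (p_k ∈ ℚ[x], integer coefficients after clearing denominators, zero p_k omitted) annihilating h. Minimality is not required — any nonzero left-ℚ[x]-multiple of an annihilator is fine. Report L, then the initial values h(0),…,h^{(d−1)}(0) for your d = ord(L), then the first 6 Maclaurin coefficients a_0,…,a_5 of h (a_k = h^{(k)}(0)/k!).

f: a_k = 3, 9, 27, 81, 243, 729, …
g: a_k = -1, -1, -1/2, -1/6, -1/24, -1/120, …
Sym-product of L_f,L_g gives L₀ (≤ ord 1).
L = (4 - 3·x) + (-1 + 3·x)·Dx  (order 1).
h: a_k = -3, -12, -75/2, -113, -2713/8, -5087/5, …
ICs: h(0) = -3.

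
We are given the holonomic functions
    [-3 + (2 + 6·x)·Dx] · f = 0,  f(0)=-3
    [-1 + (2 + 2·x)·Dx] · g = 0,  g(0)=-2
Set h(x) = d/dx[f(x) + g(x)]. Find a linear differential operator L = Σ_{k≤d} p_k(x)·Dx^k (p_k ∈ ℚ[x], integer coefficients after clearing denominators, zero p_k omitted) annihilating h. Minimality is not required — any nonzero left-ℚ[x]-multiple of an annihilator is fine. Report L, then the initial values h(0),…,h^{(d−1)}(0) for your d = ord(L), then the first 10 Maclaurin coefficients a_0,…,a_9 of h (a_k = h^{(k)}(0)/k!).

f: a_k = -3, -9/2, 27/8, -81/16, 1215/128, -5103/256, 45927/1024, -216513/2048, 8444007/32768, -42220035/65536, …
g: a_k = -2, -1, 1/4, -1/8, 5/64, -7/128, 21/512, -33/1024, 429/16384, -715/32768, …
f+g: L₀ = lclm(L_f,L_g), ord ≤ 1+1.
h=h₀': d/dx-closure on L₀ ⇒ L.
L = -9 + (-24 - 36·x)·Dx + (-4 - 16·x - 12·x^2)·Dx^2  (order 2).
h: a_k = -11/2, 29/4, -249/16, 1225/32, -25585/256, 137907/512, -1516053/2048, 8444865/4096, -379993185/65536, 2153246095/131072, …
ICs: h(0) = -11/2, h′(0) = 29/4.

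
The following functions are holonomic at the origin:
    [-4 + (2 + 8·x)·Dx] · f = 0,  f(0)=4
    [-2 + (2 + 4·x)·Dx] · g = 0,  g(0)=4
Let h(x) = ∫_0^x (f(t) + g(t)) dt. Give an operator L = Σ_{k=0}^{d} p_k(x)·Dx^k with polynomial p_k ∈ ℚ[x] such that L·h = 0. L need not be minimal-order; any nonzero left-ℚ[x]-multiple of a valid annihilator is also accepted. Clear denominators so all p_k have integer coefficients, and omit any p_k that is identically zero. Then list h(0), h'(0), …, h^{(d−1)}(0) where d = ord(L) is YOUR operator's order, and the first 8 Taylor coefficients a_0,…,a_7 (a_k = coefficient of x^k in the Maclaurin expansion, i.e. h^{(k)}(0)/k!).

f: a_k = 4, 8, -8, 16, -40, 112, -336, 1056, …
g: a_k = 4, 4, -2, 2, -5/2, 7/2, -21/4, 33/4, …
Sum ⇒ L₀ = lclm(L_f,L_g) in ℚ(x)⟨Dx⟩.
h=∫h₀ ⇒ L = L₀·Dx.
L = -2·Dx + (3 + 8·x)·Dx^2 + (1 + 6·x + 8·x^2)·Dx^3  (order 3).
h: a_k = 0, 8, 6, -10/3, 9/2, -17/2, 77/4, -195/4, …
ICs: h(0) = 0, h′(0) = 8, h′′(0) = 12.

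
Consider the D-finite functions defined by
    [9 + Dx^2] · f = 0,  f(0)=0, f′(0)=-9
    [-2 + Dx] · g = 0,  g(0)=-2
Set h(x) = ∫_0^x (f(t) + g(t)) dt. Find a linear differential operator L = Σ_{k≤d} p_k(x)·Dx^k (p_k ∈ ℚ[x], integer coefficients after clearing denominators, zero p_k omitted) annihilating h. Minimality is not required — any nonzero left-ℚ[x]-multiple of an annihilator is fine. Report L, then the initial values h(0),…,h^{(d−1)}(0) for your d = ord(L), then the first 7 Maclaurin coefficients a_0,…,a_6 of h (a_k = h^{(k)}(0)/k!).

L = -18·Dx + 9·Dx^2 - 2·Dx^3 + Dx^4  (order 4).
h: a_k = 0, -2, -13/2, -4/3, 65/24, -4/15, -793/720, …
ICs: h(0) = 0, h′(0) = -2, h′′(0) = -13, h′′′(0) = -8.

f: a_k = 0, -9, 0, 27/2, 0, -243/40, 0, …
g: a_k = -2, -4, -4, -8/3, -4/3, -8/15, -8/45, …
Sum ⇒ L₀ = lclm(L_f,L_g) in ℚ(x)⟨Dx⟩.
h=∫₀ˣh₀: take L = L₀·Dx.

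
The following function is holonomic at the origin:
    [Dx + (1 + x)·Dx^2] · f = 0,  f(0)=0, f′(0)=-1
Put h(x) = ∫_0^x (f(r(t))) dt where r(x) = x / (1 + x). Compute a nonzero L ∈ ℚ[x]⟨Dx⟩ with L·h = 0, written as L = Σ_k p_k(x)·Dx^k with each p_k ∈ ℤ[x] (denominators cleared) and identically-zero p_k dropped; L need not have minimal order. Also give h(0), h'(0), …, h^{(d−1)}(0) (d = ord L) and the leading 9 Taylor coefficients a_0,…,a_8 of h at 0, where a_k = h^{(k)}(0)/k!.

L = (3 + 4·x)·Dx^2 + (1 + 3·x + 2·x^2)·Dx^3  (order 3).
h: a_k = 0, 0, -1/2, 1/2, -7/12, 3/4, -31/30, 3/2, -127/56, …
ICs: h(0) = 0, h′(0) = 0, h′′(0) = -1.

f: a_k = 0, -1, 1/2, -1/3, 1/4, -1/5, 1/6, -1/7, 1/8, …
h₀=f(r): pull back L_f along r ⇒ L₀.
∫: right-multiply L₀ by Dx.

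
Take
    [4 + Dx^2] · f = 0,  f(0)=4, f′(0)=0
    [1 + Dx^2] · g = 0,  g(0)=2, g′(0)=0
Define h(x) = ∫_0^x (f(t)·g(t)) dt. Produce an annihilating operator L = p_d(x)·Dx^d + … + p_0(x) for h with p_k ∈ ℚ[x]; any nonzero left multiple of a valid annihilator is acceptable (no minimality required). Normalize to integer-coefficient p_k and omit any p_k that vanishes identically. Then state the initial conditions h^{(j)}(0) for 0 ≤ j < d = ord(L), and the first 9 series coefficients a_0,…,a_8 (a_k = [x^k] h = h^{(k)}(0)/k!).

L = 9·Dx + 10·Dx^3 + Dx^5  (order 5).
h: a_k = 0, 8, 0, -20/3, 0, 41/15, 0, -73/126, 0, …
ICs: h(0) = 0, h′(0) = 8, h′′(0) = 0, h′′′(0) = -40, h′′′′(0) = 0.

f: a_k = 4, 0, -8, 0, 8/3, 0, -16/45, 0, 8/315, …
g: a_k = 2, 0, -1, 0, 1/12, 0, -1/360, 0, 1/20160, …
Product ⇒ symmetric product L₀, ord ≤ 4.
h=∫h₀ ⇒ L = L₀·Dx.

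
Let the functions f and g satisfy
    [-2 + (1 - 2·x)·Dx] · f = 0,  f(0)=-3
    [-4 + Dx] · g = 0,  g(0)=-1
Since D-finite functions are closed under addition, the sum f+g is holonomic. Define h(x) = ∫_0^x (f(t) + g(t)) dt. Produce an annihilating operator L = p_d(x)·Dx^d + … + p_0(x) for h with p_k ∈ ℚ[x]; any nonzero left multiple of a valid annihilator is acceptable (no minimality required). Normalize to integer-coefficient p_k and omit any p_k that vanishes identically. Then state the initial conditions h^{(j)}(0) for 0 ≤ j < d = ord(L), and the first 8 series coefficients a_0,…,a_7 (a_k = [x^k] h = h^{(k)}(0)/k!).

L = -32·x·Dx + (-4 + 32·x - 32·x^2)·Dx^2 + (1 - 6·x + 8·x^2)·Dx^3  (order 3).
h: a_k = 0, -4, -5, -20/3, -26/3, -176/15, -784/45, -8896/315, …
ICs: h(0) = 0, h′(0) = -4, h′′(0) = -10.

f: a_k = -3, -6, -12, -24, -48, -96, -192, -384, …
g: a_k = -1, -4, -8, -32/3, -32/3, -128/15, -256/45, -1024/315, …
f+g: L₀ = lclm(L_f,L_g), ord ≤ 1+1.
∫: right-multiply L₀ by Dx.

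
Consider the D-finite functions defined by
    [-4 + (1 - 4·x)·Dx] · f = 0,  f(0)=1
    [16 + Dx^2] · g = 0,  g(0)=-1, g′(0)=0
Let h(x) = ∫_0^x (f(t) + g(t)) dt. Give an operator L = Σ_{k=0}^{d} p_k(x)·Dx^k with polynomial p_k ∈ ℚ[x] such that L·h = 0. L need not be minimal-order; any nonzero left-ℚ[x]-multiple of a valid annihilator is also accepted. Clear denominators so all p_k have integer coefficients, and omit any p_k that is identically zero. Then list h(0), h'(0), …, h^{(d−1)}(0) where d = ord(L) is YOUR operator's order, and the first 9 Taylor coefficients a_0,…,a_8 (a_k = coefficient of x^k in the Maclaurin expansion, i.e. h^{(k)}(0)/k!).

f: a_k = 1, 4, 16, 64, 256, 1024, 4096, 16384, 65536, …
g: a_k = -1, 0, 8, 0, -32/3, 0, 256/45, 0, -512/315, …
L₀ := lclm(L_f,L_g); ord L₀ ≤ 1+2.
Integrate: L := L₀·Dx.
L = (448 - 512·x + 1024·x^2)·Dx + (-48 + 320·x - 768·x^2 + 1024·x^3)·Dx^2 + (28 - 32·x + 64·x^2)·Dx^3 + (-3 + 20·x - 48·x^2 + 64·x^3)·Dx^4  (order 4).
h: a_k = 0, 0, 2, 8, 16, 736/15, 512/3, 26368/45, 2048, …
ICs: h(0) = 0, h′(0) = 0, h′′(0) = 4, h′′′(0) = 48.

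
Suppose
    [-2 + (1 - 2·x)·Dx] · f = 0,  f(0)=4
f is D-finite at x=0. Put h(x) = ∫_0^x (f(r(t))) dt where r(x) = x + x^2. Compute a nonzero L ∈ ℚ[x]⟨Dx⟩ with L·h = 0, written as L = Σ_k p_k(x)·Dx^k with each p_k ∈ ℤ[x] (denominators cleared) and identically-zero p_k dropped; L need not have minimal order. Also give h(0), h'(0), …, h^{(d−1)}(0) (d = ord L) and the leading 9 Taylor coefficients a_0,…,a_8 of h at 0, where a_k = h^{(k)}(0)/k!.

f: a_k = 4, 8, 16, 32, 64, 128, 256, 512, 1024, …
Substitute x→r, Dx→(1/r')Dx; clear ⇒ L₀.
Integrate: L := L₀·Dx.
L = (2 + 4·x)·Dx + (-1 + 2·x + 2·x^2)·Dx^2  (order 2).
h: a_k = 0, 4, 4, 8, 16, 176/5, 80, 1312/7, 448, …
ICs: h(0) = 0, h′(0) = 4.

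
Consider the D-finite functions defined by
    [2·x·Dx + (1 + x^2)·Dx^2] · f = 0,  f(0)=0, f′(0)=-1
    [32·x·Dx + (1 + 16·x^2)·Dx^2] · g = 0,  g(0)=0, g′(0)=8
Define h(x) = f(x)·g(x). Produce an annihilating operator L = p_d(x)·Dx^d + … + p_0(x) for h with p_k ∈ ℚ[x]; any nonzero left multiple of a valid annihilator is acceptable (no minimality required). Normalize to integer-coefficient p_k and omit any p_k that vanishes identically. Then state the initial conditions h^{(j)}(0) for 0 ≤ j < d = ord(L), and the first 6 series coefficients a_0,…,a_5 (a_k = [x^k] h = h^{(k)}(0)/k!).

f: a_k = 0, -1, 0, 1/3, 0, -1/5, …
g: a_k = 0, 8, 0, -128/3, 0, 2048/5, …
L₀ := L_f ⊗_s L_g (sym. prod.), ord ≤ 4.
L = (-384·x - 10880·x^3 - 16384·x^5 + 34816·x^7 + 98304·x^9)·Dx + (-68 - 3916·x^2 - 19584·x^4 - 14336·x^6 + 121856·x^8 + 147456·x^10)·Dx^2 + (-136·x - 2632·x^3 - 6528·x^5 + 16448·x^7 + 69632·x^9 + 49152·x^11)·Dx^3 + (-1 - 34·x^2 - 305·x^4 + 4880·x^8 + 8704·x^10 + 4096·x^12)·Dx^4  (order 4).
h: a_k = 0, 0, -8, 0, 136/3, 0, …
ICs: h(0) = 0, h′(0) = 0, h′′(0) = -16, h′′′(0) = 0.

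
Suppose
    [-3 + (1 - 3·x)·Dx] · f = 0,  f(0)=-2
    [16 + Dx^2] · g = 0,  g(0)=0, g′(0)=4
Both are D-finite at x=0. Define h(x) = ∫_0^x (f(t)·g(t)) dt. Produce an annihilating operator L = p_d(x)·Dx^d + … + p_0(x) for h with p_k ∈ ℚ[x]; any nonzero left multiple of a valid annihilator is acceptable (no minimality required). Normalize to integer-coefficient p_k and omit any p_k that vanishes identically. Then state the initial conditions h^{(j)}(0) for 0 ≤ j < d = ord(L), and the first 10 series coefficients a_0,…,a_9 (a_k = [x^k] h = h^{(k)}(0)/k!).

f: a_k = -2, -6, -18, -54, -162, -486, -1458, -4374, -13122, -39366, …
g: a_k = 0, 4, 0, -32/3, 0, 128/15, 0, -1024/315, 0, 2048/2835, …
Product ⇒ symmetric product L₀, ord ≤ 2.
h=∫h₀ ⇒ L = L₀·Dx.
L = (-16 + 48·x)·Dx + 6·Dx^2 + (-1 + 3·x)·Dx^3  (order 3).
h: a_k = 0, 0, -4, -8, -38/3, -152/5, -3548/45, -7096/35, -167387/315, -1339096/945, …
ICs: h(0) = 0, h′(0) = 0, h′′(0) = -8.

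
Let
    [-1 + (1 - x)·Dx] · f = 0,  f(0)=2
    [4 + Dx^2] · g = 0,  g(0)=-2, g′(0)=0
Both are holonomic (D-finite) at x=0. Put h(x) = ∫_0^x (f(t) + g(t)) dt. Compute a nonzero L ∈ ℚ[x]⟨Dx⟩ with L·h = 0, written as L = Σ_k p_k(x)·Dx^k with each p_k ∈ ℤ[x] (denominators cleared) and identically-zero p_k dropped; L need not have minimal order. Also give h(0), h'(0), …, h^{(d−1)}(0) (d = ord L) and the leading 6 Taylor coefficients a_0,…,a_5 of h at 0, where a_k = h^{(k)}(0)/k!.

L = (20 - 16·x + 8·x^2)·Dx + (-12 + 28·x - 24·x^2 + 8·x^3)·Dx^2 + (5 - 4·x + 2·x^2)·Dx^3 + (-3 + 7·x - 6·x^2 + 2·x^3)·Dx^4  (order 4).
h: a_k = 0, 0, 1, 2, 1/2, 2/15, …
ICs: h(0) = 0, h′(0) = 0, h′′(0) = 2, h′′′(0) = 12.

f: a_k = 2, 2, 2, 2, 2, 2, …
g: a_k = -2, 0, 4, 0, -4/3, 0, …
f+g: L₀ = lclm(L_f,L_g), ord ≤ 1+2.
h=∫₀ˣh₀: take L = L₀·Dx.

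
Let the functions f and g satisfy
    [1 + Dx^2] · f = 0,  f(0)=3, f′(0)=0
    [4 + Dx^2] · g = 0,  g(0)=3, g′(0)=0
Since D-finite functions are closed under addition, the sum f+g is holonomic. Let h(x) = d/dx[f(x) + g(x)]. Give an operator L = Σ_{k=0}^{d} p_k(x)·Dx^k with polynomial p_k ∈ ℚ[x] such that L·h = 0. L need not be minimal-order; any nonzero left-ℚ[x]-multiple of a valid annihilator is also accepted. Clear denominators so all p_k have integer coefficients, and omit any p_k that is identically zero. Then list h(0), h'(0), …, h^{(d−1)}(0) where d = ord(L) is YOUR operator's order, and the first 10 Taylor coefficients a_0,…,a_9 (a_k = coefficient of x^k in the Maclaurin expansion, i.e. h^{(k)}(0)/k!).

f: a_k = 3, 0, -3/2, 0, 1/8, 0, -1/240, 0, 1/13440, 0, …
g: a_k = 3, 0, -6, 0, 2, 0, -4/15, 0, 2/105, 0, …
h₀=f+g: left-lcm gives L₀, ord ≤ 4.
h=h₀': d/dx-closure on L₀ ⇒ L.
L = 4 + 5·Dx^2 + Dx^4  (order 4).
h: a_k = 0, -15, 0, 17/2, 0, -13/8, 0, 257/1680, 0, -205/24192, …
ICs: h(0) = 0, h′(0) = -15, h′′(0) = 0, h′′′(0) = 51.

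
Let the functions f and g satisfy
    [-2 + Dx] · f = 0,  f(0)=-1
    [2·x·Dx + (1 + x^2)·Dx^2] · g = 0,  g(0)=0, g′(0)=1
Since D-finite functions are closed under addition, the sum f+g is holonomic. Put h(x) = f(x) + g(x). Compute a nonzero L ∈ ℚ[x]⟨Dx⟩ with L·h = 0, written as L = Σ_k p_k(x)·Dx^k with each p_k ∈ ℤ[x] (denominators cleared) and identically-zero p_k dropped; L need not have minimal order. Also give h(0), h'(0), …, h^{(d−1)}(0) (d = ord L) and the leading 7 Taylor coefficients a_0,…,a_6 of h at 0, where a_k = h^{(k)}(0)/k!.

f: a_k = -1, -2, -2, -4/3, -2/3, -4/15, -4/45, …
g: a_k = 0, 1, 0, -1/3, 0, 1/5, 0, …
f+g: L₀ = lclm(L_f,L_g), ord ≤ 1+2.
L = (2 - 4·x - 6·x^2 - 4·x^3)·Dx + (-3 - x^2 - 2·x^4)·Dx^2 + (1 + x + 2·x^2 + x^3 + x^4)·Dx^3  (order 3).
h: a_k = -1, -1, -2, -5/3, -2/3, -1/15, -4/45, …
ICs: h(0) = -1, h′(0) = -1, h′′(0) = -4.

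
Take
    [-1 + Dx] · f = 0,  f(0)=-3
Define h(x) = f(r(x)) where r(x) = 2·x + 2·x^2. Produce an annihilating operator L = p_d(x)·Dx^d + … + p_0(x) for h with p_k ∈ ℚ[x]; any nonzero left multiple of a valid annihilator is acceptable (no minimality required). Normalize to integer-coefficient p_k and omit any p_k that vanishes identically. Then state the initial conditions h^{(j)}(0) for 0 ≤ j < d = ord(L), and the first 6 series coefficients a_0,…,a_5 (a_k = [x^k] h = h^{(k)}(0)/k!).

L = (-2 - 4·x) + Dx  (order 1).
h: a_k = -3, -6, -12, -16, -20, -104/5, …
ICs: h(0) = -3.

f: a_k = -3, -3, -3/2, -1/2, -1/8, -1/40, …
L₀ from L_f via x↦r, Dx↦r'^{-1}Dx.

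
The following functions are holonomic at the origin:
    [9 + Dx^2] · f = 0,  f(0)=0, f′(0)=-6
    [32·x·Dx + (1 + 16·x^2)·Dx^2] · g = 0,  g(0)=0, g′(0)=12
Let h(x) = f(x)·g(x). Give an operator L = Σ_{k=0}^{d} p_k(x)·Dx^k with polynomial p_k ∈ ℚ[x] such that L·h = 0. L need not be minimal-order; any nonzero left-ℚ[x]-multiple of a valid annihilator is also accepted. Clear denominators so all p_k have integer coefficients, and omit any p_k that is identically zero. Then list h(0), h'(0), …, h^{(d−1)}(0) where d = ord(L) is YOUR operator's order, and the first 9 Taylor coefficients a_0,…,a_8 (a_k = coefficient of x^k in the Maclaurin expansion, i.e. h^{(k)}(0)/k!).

f: a_k = 0, -6, 0, 9, 0, -81/20, 0, 243/280, 0, …
g: a_k = 0, 12, 0, -64, 0, 3072/5, 0, -49152/7, 0, …
Product ⇒ symmetric product L₀, ord ≤ 4.
L = (16425 + 696384·x^2 + 2778624·x^4 + 11943936·x^6 + 47775744·x^8) + (23616·x + 543744·x^3 + 3981312·x^5 + 21233664·x^7)·Dx + (2050 + 87168·x^2 + 470016·x^4 + 2654208·x^6 + 10616832·x^8)·Dx^2 + (2624·x + 60416·x^3 + 442368·x^5 + 2359296·x^7)·Dx^3 + (25 + 1088·x^2 + 17920·x^4 + 147456·x^6 + 589824·x^8)·Dx^4  (order 4).
h: a_k = 0, 0, -72, 0, 492, 0, -4311, 0, 95859/2, …
ICs: h(0) = 0, h′(0) = 0, h′′(0) = -144, h′′′(0) = 0.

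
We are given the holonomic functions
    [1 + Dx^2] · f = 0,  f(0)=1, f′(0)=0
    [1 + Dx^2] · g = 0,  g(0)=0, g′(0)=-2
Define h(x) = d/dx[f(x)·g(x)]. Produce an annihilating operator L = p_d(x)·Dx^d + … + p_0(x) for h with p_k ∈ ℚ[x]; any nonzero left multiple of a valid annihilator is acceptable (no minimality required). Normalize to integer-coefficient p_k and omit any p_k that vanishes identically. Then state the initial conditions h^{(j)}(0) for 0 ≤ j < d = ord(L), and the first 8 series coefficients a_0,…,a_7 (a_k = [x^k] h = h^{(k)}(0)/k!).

f: a_k = 1, 0, -1/2, 0, 1/24, 0, -1/720, 0, …
g: a_k = 0, -2, 0, 1/3, 0, -1/60, 0, 1/2520, …
Sym-product of L_f,L_g gives L₀ (≤ ord 4).
h₀' ⇒ L via d/dx closure of L₀.
L = 4 + Dx^2  (order 2).
h: a_k = -2, 0, 4, 0, -4/3, 0, 8/45, 0, …
ICs: h(0) = -2, h′(0) = 0.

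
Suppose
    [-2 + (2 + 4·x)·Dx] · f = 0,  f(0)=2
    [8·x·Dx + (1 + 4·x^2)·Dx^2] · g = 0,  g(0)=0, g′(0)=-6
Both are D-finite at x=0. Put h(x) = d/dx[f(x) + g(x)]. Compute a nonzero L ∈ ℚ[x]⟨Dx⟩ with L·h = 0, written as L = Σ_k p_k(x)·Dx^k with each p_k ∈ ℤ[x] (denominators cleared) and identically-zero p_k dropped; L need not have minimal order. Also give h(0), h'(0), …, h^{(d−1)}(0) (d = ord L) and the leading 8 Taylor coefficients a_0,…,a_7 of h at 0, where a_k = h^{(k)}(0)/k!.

L = (-8 - 40·x + 96·x^2 + 96·x^3) + (-11 - 32·x + 40·x^2 + 384·x^3 + 336·x^4)·Dx + (-1 + 6·x + 24·x^2 + 48·x^3 + 112·x^4 + 96·x^5)·Dx^2  (order 2).
h: a_k = -4, -2, 27, -5, -349/4, -63/4, 3303/8, -429/8, …
ICs: h(0) = -4, h′(0) = -2.

f: a_k = 2, 2, -1, 1, -5/4, 7/4, -21/8, 33/8, …
g: a_k = 0, -6, 0, 8, 0, -96/5, 0, 384/7, …
Weyl lclm of L_f,L_g ⇒ L₀ (ord ≤ 3).
h=h₀': d/dx-closure on L₀ ⇒ L.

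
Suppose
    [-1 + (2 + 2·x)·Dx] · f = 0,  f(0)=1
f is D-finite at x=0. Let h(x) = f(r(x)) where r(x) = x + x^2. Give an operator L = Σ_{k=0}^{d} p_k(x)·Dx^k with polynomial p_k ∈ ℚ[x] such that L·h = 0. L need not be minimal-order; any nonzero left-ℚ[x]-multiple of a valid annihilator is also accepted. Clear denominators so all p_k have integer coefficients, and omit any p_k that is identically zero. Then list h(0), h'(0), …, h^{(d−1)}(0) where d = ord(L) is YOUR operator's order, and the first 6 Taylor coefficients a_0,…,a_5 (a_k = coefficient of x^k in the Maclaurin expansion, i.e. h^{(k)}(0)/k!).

L = (-1 - 2·x) + (2 + 2·x + 2·x^2)·Dx  (order 1).
h: a_k = 1, 1/2, 3/8, -3/16, 3/128, 15/256, …
ICs: h(0) = 1.

f: a_k = 1, 1/2, -1/8, 1/16, -5/128, 7/256, …
f∘r: x↦r, Dx↦Dx/r' in L_f ⇒ L₀.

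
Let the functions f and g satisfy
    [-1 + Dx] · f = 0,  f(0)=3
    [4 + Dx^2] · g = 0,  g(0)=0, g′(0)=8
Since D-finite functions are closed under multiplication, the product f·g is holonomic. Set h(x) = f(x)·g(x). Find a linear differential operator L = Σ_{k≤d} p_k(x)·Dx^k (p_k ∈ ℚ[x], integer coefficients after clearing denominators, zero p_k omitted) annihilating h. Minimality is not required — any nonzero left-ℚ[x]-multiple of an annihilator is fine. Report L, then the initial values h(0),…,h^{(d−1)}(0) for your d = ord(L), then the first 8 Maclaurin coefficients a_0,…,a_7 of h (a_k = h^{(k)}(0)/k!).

L = 5 - 2·Dx + Dx^2  (order 2).
h: a_k = 0, 24, 24, -4, -12, -19/5, 11/15, 139/210, …
ICs: h(0) = 0, h′(0) = 24.

f: a_k = 3, 3, 3/2, 1/2, 1/8, 1/40, 1/240, 1/1680, …
g: a_k = 0, 8, 0, -16/3, 0, 16/15, 0, -32/315, …
f·g: L₀ = L_f ⊗_s L_g, ord ≤ 1·2.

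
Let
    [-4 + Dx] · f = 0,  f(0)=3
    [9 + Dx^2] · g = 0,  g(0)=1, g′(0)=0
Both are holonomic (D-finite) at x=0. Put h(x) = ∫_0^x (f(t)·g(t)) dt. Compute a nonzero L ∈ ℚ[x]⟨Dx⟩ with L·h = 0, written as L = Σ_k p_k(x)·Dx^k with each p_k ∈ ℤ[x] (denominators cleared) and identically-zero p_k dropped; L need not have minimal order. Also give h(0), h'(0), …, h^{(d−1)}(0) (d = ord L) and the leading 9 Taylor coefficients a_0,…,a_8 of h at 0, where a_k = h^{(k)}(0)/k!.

L = 25·Dx - 8·Dx^2 + Dx^3  (order 3).
h: a_k = 0, 3, 6, 7/2, -11/2, -527/40, -779/60, -1679/240, -4031/3360, …
ICs: h(0) = 0, h′(0) = 3, h′′(0) = 12.

f: a_k = 3, 12, 24, 32, 32, 128/5, 256/15, 1024/105, 512/105, …
g: a_k = 1, 0, -9/2, 0, 27/8, 0, -81/80, 0, 729/4480, …
L₀ := L_f ⊗_s L_g (sym. prod.), ord ≤ 2.
h=∫₀ˣh₀: take L = L₀·Dx.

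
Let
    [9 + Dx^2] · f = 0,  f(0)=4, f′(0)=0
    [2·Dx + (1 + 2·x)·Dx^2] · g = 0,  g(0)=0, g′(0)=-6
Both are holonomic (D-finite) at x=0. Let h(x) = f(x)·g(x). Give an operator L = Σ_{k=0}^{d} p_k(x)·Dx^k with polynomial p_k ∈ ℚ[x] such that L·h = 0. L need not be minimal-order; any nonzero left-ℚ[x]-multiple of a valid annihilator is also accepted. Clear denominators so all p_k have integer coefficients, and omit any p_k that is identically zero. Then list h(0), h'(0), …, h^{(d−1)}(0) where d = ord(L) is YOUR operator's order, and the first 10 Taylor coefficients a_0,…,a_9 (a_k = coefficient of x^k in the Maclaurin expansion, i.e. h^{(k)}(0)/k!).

L = (63 + 1053·x + 3969·x^2 + 5832·x^3 + 2916·x^4) + (63 + 450·x + 972·x^2 + 648·x^3)·Dx + (25 + 270·x + 918·x^2 + 1296·x^3 + 648·x^4)·Dx^2 + (7 + 50·x + 108·x^2 + 72·x^3)·Dx^3 + (2 + 17·x + 53·x^2 + 72·x^3 + 36·x^4)·Dx^4  (order 4).
h: a_k = 0, -24, 24, 76, -60, -69/5, -7, 2973/70, -543/10, 24883/336, …
ICs: h(0) = 0, h′(0) = -24, h′′(0) = 48, h′′′(0) = 456.

f: a_k = 4, 0, -18, 0, 27/2, 0, -81/20, 0, 729/1120, 0, …
g: a_k = 0, -6, 6, -8, 12, -96/5, 32, -384/7, 96, -512/3, …
h₀=f·g: eliminate ⇒ L₀, order ≤ 2·2.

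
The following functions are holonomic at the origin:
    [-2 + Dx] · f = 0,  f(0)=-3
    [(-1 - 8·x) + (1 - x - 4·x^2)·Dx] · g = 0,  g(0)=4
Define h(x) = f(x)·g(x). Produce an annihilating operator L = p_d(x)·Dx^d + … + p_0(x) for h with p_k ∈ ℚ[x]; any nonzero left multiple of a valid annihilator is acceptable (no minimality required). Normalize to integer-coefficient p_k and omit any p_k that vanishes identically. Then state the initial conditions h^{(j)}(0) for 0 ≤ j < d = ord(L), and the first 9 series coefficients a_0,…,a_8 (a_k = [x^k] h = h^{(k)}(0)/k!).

L = (3 + 6·x - 8·x^2) + (-1 + x + 4·x^2)·Dx  (order 1).
h: a_k = -12, -36, -108, -268, -708, -8916/5, -69244/15, -411228/35, -1057508/35, …
ICs: h(0) = -12.

f: a_k = -3, -6, -6, -4, -2, -4/5, -4/15, -8/105, -2/105, …
g: a_k = 4, 4, 20, 36, 116, 260, 724, 1764, 4660, …
Product ⇒ symmetric product L₀, ord ≤ 1.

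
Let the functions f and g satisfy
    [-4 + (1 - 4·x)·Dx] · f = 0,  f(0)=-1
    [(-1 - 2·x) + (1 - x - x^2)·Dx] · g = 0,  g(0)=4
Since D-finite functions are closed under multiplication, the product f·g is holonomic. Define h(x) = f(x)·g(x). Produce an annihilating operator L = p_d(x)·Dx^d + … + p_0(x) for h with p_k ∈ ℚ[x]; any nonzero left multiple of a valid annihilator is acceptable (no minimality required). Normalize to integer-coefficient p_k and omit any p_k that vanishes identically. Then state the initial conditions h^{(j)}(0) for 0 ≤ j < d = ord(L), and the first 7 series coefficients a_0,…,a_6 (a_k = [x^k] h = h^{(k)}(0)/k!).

L = (-5 + 6·x + 12·x^2) + (1 - 5·x + 3·x^2 + 4·x^3)·Dx  (order 1).
h: a_k = -4, -20, -88, -364, -1476, -5936, -23796, …
ICs: h(0) = -4.

f: a_k = -1, -4, -16, -64, -256, -1024, -4096, …
g: a_k = 4, 4, 8, 12, 20, 32, 52, …
h₀=f·g: eliminate ⇒ L₀, order ≤ 1·1.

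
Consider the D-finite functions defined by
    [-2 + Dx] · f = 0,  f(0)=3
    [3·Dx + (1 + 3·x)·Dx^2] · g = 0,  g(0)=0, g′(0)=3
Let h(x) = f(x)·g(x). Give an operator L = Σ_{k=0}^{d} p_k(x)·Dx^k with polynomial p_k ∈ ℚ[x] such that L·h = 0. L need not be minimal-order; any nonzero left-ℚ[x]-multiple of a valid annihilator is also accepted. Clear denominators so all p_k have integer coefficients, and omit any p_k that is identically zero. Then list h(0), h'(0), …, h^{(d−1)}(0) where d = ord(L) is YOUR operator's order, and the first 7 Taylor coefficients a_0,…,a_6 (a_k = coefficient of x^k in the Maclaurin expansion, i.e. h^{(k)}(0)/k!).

f: a_k = 3, 6, 6, 4, 2, 4/5, 4/15, …
g: a_k = 0, 3, -9/2, 9, -81/4, 243/5, -243/2, …
L₀ := L_f ⊗_s L_g (sym. prod.), ord ≤ 2.
L = (-2 + 12·x) + (-1 - 12·x)·Dx + (1 + 3·x)·Dx^2  (order 2).
h: a_k = 0, 9, 9/2, 18, -87/4, 663/10, -165, …
ICs: h(0) = 0, h′(0) = 9.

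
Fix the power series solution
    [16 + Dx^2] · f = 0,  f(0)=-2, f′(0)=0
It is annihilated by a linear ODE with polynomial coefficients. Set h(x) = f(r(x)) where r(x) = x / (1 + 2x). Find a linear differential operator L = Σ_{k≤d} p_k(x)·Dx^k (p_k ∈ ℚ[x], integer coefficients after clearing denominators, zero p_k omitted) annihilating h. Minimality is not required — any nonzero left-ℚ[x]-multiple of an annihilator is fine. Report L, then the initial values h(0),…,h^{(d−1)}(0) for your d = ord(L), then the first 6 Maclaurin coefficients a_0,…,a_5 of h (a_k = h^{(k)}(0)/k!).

f: a_k = -2, 0, 16, 0, -64/3, 0, …
Substitute x→r, Dx→(1/r')Dx; clear ⇒ L₀.
L = 16 + (4 + 24·x + 48·x^2 + 32·x^3)·Dx + (1 + 8·x + 24·x^2 + 32·x^3 + 16·x^4)·Dx^2  (order 2).
h: a_k = -2, 0, 16, -64, 512/3, -1024/3, …
ICs: h(0) = -2, h′(0) = 0.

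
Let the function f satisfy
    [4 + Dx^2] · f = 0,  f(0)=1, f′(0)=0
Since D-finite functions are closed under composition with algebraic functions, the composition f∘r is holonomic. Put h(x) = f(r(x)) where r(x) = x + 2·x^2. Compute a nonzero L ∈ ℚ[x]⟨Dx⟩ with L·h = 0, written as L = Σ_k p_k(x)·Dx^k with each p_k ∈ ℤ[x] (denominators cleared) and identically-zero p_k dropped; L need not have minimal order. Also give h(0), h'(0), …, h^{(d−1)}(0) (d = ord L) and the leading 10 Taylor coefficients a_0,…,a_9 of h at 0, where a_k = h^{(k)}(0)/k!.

L = (4 + 48·x + 192·x^2 + 256·x^3) - 4·Dx + (1 + 4·x)·Dx^2  (order 2).
h: a_k = 1, 0, -2, -8, -22/3, 16/3, 716/45, 304/15, 1682/315, -4448/315, …
ICs: h(0) = 1, h′(0) = 0.

f: a_k = 1, 0, -2, 0, 2/3, 0, -4/45, 0, 2/315, 0, …
L₀ from L_f via x↦r, Dx↦r'^{-1}Dx.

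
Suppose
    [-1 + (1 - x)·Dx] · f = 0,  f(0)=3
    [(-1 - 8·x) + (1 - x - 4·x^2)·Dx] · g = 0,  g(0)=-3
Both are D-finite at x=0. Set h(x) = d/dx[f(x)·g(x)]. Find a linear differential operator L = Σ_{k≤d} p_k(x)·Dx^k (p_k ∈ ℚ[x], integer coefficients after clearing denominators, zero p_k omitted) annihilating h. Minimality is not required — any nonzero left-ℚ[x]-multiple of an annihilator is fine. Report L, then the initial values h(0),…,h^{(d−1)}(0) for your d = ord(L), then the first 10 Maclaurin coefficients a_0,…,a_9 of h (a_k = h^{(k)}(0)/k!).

f: a_k = 3, 3, 3, 3, 3, 3, 3, 3, 3, 3, …
g: a_k = -3, -3, -15, -27, -87, -195, -543, -1323, -3495, -8787, …
L₀ := L_f ⊗_s L_g (sym. prod.), ord ≤ 1.
Derive L from L₀ (diff closure).
L = (7 + 6·x + 3·x^2 - 96·x^3 + 96·x^4) + (-1 - x + 15·x^2 - 7·x^3 - 30·x^4 + 24·x^5)·Dx  (order 1).
h: a_k = -18, -126, -432, -1620, -4950, -15714, -46116, -136584, -390906, -1117350, …
ICs: h(0) = -18.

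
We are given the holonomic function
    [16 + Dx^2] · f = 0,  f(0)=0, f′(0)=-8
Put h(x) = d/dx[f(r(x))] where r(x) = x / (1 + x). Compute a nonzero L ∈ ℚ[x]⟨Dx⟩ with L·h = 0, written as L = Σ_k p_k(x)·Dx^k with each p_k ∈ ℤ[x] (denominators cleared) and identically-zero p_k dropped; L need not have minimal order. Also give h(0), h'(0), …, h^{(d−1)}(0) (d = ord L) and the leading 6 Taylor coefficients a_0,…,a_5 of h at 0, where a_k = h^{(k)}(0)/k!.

L = (22 + 12·x + 6·x^2) + (6 + 18·x + 18·x^2 + 6·x^3)·Dx + (1 + 4·x + 6·x^2 + 4·x^3 + x^4)·Dx^2  (order 2).
h: a_k = -8, 16, 40, -224, 1544/3, -720, …
ICs: h(0) = -8, h′(0) = 16.

f: a_k = 0, -8, 0, 64/3, 0, -256/15, …
h₀=f(r): pull back L_f along r ⇒ L₀.
Derive L from L₀ (diff closure).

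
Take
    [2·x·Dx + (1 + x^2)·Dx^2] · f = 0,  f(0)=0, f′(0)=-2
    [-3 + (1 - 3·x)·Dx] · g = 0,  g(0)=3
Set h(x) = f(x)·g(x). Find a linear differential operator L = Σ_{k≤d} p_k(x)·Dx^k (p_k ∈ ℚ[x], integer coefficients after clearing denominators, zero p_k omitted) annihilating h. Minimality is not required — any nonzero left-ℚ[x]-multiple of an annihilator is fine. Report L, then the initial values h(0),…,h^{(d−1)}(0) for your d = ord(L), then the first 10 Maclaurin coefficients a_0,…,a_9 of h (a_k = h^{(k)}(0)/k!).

L = 6·x + (6 - 2·x + 12·x^2)·Dx + (-1 + 3·x - x^2 + 3·x^3)·Dx^2  (order 2).
h: a_k = 0, -6, -18, -52, -156, -2346/5, -7038/5, -147768/35, -443304/35, -3989806/105, …
ICs: h(0) = 0, h′(0) = -6.

f: a_k = 0, -2, 0, 2/3, 0, -2/5, 0, 2/7, 0, -2/9, …
g: a_k = 3, 9, 27, 81, 243, 729, 2187, 6561, 19683, 59049, …
h₀=f·g: eliminate ⇒ L₀, order ≤ 2·1.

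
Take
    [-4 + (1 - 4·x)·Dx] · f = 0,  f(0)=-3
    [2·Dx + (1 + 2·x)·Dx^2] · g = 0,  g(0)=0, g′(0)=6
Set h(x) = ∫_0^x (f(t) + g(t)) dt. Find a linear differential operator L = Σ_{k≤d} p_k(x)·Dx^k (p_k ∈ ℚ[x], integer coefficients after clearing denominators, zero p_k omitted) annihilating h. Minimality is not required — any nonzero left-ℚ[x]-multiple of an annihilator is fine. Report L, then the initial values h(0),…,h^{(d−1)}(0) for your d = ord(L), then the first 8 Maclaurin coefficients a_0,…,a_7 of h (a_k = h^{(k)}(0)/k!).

f: a_k = -3, -12, -48, -192, -768, -3072, -12288, -49152, …
g: a_k = 0, 6, -6, 8, -12, 96/5, -32, 384/7, …
f+g: L₀ = lclm(L_f,L_g), ord ≤ 1+2.
h=∫₀ˣh₀: take L = L₀·Dx.
L = (128 + 64·x)·Dx^2 + (44 + 224·x + 128·x^2)·Dx^3 + (-5 + 6·x + 48·x^2 + 32·x^3)·Dx^4  (order 4).
h: a_k = 0, -3, -3, -18, -46, -156, -2544/5, -1760, …
ICs: h(0) = 0, h′(0) = -3, h′′(0) = -6, h′′′(0) = -108.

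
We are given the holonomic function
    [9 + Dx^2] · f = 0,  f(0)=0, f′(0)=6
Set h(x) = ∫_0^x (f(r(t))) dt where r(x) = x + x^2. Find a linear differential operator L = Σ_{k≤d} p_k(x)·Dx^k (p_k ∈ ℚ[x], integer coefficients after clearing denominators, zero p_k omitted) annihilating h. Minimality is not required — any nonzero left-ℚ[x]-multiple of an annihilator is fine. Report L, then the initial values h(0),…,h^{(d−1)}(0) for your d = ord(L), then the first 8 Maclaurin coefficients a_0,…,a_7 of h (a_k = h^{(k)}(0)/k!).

f: a_k = 0, 6, 0, -9, 0, 81/20, 0, -243/280, …
f∘r: x↦r, Dx↦Dx/r' in L_f ⇒ L₀.
h=∫₀ˣh₀: take L = L₀·Dx.
L = (9 + 54·x + 108·x^2 + 72·x^3)·Dx - 2·Dx^2 + (1 + 2·x)·Dx^3  (order 3).
h: a_k = 0, 0, 3, 2, -9/4, -27/5, -153/40, 45/28, …
ICs: h(0) = 0, h′(0) = 0, h′′(0) = 6.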